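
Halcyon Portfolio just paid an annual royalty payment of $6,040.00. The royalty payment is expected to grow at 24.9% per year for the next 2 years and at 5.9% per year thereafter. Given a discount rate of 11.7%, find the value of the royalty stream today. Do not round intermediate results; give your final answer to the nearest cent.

$152192.69

D_1 = 7543.96000
D_2 = 9422.40604
Terminal value at year 2: TV = D_2×(1+g_2)/(r−g_2) = 9978.32800/0.058 = 172040.13787
P_0 = D_1/(1+r)^1 + D_2/(1+r)^2 + TV/(1+r)^2
    = 6753.76902 + 7551.88676 + 137887.03585 = 152192.69163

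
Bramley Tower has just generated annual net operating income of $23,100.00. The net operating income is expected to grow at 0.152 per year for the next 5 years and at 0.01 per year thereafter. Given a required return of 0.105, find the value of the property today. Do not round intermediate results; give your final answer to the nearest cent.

$433555.94

D_1 = 26611.20000
D_2 = 30656.10240
D_3 = 35315.82996
D_4 = 40683.83612
D_5 = 46867.77921
Terminal value at year 5: TV = D_5×(1+g_2)/(r−g_2) = 47336.45700/0.095 = 498278.49475
P_0 = D_1/(1+r)^1 + D_2/(1+r)^2 + D_3/(1+r)^3 + D_4/(1+r)^4 + D_5/(1+r)^5 + TV/(1+r)^5
    = 24082.53394 + 25106.85891 + 26174.75246 + 27288.06772 + 28448.73666 + 302454.98978 = 433555.93946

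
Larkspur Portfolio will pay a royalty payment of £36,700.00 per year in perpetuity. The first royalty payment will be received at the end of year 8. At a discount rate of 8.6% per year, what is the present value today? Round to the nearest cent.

Value at end of year 7: C / r = £36,700.00 / 0.086 = £426,744.1860
Discount to today: PV = £426,744.1860 / (1 + 0.086)^7 = £426,744.1860 / 1.781594 = £239,529.41

£239529.41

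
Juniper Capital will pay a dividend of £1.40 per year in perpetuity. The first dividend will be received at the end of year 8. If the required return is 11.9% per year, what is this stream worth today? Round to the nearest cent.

£5.36

Value at end of year 7: C / r = £1.40 / 0.119 = £11.7647
Discount to today: PV = £11.7647 / (1 + 0.119)^7 = £11.7647 / 2.196902 = £5.36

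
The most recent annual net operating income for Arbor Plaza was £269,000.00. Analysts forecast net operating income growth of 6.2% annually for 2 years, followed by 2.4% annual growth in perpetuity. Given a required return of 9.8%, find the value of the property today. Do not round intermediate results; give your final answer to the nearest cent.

£3994119.63

D_1 = 285678.00000
D_2 = 303390.03600
Terminal value at year 2: TV = D_2×(1+g_2)/(r−g_2) = 310671.39686/0.074 = 4198262.11978
P_0 = D_1/(1+r)^1 + D_2/(1+r)^2 + TV/(1+r)^2
    = 260180.32787 + 251649.82532 + 3482289.47464 = 3994119.62782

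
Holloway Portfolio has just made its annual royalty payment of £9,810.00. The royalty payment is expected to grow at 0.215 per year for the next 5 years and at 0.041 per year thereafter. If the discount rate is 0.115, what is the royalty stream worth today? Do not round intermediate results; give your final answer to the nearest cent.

D_1 = 11919.15000
D_2 = 14481.76725
D_3 = 17595.34721
D_4 = 21378.34686
D_5 = 25974.69143
Terminal value at year 5: TV = D_5×(1+g_2)/(r−g_2) = 27039.65378/0.074 = 365400.72678
P_0 = D_1/(1+r)^1 + D_2/(1+r)^2 + D_3/(1+r)^3 + D_4/(1+r)^4 + D_5/(1+r)^5 + TV/(1+r)^5
    = 10689.82063 + 11648.54894 + 12693.26184 + 13831.67098 + 15072.17959 + 212028.90472 = 275964.38669

£275964.39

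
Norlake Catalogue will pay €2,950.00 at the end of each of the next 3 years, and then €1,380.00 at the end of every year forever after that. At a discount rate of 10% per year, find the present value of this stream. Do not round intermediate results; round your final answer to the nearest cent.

€17704.36

PV of 3-year annuity: €2,950.00 × [1 − (1+0.1)^−3] / 0.1 = 7336.21337
Perpetuity value at year 3: €1,380.00 / 0.1 = 13800.00000
PV of perpetuity: 13800.00000 / (1+0.1)^3 = 10368.14425
Total PV = 7336.21337 + 10368.14425 = 17704.35763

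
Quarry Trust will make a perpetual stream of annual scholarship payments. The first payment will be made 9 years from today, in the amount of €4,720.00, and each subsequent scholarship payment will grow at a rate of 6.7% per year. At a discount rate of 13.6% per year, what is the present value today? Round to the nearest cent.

€24664.16

Value at end of year 8: C₁ / (r − g) = €4,720.00 / (0.136 − 0.067) = €68,405.7971
Discount to today: PV = €68,405.7971 / (1 + 0.136)^8 = €68,405.7971 / 2.773490 = €24,664.16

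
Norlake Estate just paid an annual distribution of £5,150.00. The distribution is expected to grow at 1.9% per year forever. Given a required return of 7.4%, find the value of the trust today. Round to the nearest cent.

£95415.45

D₁ = D₀ × (1 + g) = £5,150.00 × 1.019 = £5,247.8500
Growing perpetuity: P = D₁ / (r − g) = £5,247.8500 / (0.074 − 0.019) = £95,415.45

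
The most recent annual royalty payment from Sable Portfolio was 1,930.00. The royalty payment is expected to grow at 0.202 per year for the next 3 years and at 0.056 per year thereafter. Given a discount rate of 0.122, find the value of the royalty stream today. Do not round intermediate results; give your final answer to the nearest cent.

44623.13

D_1 = 2319.86000
D_2 = 2788.47172
D_3 = 3351.74301
Terminal value at year 3: TV = D_3×(1+g_2)/(r−g_2) = 3539.44062/0.066 = 53627.88812
P_0 = D_1/(1+r)^1 + D_2/(1+r)^2 + D_3/(1+r)^3 + TV/(1+r)^3
    = 2067.61141 + 2215.03468 + 2372.96942 + 37967.51069 = 44623.12620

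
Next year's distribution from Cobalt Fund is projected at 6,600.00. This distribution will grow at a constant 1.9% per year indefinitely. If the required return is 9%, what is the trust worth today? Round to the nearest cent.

Growing perpetuity: P = D₁ / (r − g) = 6,600.0000 / (0.09 − 0.019) = 92,957.75

92957.75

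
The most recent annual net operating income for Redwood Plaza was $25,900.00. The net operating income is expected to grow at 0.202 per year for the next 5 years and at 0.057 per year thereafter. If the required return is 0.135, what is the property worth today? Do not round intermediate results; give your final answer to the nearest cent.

D_1 = 31131.80000
D_2 = 37420.42360
D_3 = 44979.34917
D_4 = 54065.17770
D_5 = 64986.34359
Terminal value at year 5: TV = D_5×(1+g_2)/(r−g_2) = 68690.56518/0.078 = 880648.27153
P_0 = D_1/(1+r)^1 + D_2/(1+r)^2 + D_3/(1+r)^3 + D_4/(1+r)^4 + D_5/(1+r)^5 + TV/(1+r)^5
    = 27428.89868 + 29048.04953 + 30762.78020 + 32578.73287 + 34501.88274 + 467544.74425 = 621865.08826

$621865.09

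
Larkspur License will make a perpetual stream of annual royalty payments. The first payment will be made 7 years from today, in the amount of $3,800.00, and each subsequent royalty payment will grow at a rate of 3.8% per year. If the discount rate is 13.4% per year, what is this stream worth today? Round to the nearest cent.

$18613.76

Value at end of year 6: C₁ / (r − g) = $3,800.00 / (0.134 − 0.038) = $39,583.3333
Discount to today: PV = $39,583.3333 / (1 + 0.134)^6 = $39,583.3333 / 2.126563 = $18,613.76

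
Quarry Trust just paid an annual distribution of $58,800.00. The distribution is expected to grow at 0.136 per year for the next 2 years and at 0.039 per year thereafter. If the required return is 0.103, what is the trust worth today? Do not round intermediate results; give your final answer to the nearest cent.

D_1 = 66796.80000
D_2 = 75881.16480
Terminal value at year 2: TV = D_2×(1+g_2)/(r−g_2) = 78840.53023/0.064 = 1231883.28480
P_0 = D_1/(1+r)^1 + D_2/(1+r)^2 + TV/(1+r)^2
    = 60559.20218 + 62371.03687 + 1012554.80175 = 1135485.04080

$1135485.04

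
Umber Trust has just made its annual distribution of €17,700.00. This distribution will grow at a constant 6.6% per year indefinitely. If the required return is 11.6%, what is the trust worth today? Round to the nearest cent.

D₁ = D₀ × (1 + g) = €17,700.00 × 1.066 = €18,868.2000
Growing perpetuity: P = D₁ / (r − g) = €18,868.2000 / (0.116 − 0.066) = €377,364.00

€377364.00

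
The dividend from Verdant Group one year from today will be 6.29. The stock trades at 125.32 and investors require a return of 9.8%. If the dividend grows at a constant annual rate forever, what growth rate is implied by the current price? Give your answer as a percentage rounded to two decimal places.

P = D₁/(r−g) ⇒ g = r − D₁/P = 0.098 − 6.29/125.32 = 0.047808

4.78%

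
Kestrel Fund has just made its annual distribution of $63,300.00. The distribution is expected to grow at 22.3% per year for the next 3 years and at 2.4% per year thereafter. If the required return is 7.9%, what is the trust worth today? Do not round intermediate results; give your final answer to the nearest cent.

$1961400.12

D_1 = 77415.90000
D_2 = 94679.64570
D_3 = 115793.20669
Terminal value at year 3: TV = D_3×(1+g_2)/(r−g_2) = 118572.24365/0.055 = 2155858.97549
P_0 = D_1/(1+r)^1 + D_2/(1+r)^2 + D_3/(1+r)^3 + TV/(1+r)^3
    = 71747.82206 + 81323.06430 + 92176.18873 + 1716153.04100 = 1961400.11608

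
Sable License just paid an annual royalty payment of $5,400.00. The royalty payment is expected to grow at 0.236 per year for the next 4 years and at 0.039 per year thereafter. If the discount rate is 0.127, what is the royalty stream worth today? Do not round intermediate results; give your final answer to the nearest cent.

D_1 = 6674.40000
D_2 = 8249.55840
D_3 = 10196.45418
D_4 = 12602.81737
Terminal value at year 4: TV = D_4×(1+g_2)/(r−g_2) = 13094.32725/0.088 = 148799.17326
P_0 = D_1/(1+r)^1 + D_2/(1+r)^2 + D_3/(1+r)^3 + D_4/(1+r)^4 + TV/(1+r)^4
    = 5922.27152 + 6495.05554 + 7123.23749 + 7812.17528 + 92236.93308 = 119589.67291

$119589.67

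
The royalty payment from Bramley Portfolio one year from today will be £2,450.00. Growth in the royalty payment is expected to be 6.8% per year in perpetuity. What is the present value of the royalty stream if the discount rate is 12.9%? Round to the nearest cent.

£40163.93

Growing perpetuity: P = D₁ / (r − g) = £2,450.0000 / (0.129 − 0.068) = £40,163.93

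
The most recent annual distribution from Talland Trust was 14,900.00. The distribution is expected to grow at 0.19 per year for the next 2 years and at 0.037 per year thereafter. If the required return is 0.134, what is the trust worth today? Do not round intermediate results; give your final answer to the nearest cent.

207456.47

D_1 = 17731.00000
D_2 = 21099.89000
Terminal value at year 2: TV = D_2×(1+g_2)/(r−g_2) = 21880.58593/0.097 = 225573.05082
P_0 = D_1/(1+r)^1 + D_2/(1+r)^2 + TV/(1+r)^2
    = 15635.80247 + 16407.94086 + 175412.72860 = 207456.47194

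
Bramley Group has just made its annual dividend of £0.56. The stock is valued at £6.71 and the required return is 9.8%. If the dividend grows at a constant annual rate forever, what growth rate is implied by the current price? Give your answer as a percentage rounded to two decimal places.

1.34%

P = D₀(1+g)/(r−g) ⇒ P(r−g) = D₀(1+g) ⇒ g(P+D₀) = P·r − D₀
g = (P·r − D₀)/(P + D₀) = (£6.71×0.098 − £0.56) / (£6.71 + £0.56) = 0.013422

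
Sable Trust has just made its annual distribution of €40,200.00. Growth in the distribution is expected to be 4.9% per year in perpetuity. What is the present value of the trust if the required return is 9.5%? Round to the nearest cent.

€916734.78

D₁ = D₀ × (1 + g) = €40,200.00 × 1.049 = €42,169.8000
Growing perpetuity: P = D₁ / (r − g) = €42,169.8000 / (0.095 − 0.049) = €916,734.78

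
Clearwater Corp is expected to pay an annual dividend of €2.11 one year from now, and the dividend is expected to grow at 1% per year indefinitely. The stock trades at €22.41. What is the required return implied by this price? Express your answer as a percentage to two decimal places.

10.42%

P = D₁/(r − g) ⇒ r = D₁/P + g = €2.1100/€22.41 + 0.01 = 0.094154 + 0.01 = 0.104154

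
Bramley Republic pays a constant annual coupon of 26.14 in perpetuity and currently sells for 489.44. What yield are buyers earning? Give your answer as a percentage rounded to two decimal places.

P = C/r ⇒ r = C/P = 26.14/489.44 = 0.053408

5.34%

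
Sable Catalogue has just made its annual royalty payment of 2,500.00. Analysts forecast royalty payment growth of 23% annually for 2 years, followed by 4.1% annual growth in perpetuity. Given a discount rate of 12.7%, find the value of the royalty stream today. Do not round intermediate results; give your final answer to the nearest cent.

D_1 = 3075.00000
D_2 = 3782.25000
Terminal value at year 2: TV = D_2×(1+g_2)/(r−g_2) = 3937.32225/0.086 = 45782.81686
P_0 = D_1/(1+r)^1 + D_2/(1+r)^2 + TV/(1+r)^2
    = 2728.48270 + 2977.84713 + 36045.80075 = 41752.13058

41752.13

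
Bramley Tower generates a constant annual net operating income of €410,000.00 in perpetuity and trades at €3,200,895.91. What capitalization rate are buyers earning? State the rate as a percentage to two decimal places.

P = C/r ⇒ r = C/P = €410,000.00/€3,200,895.91 = 0.128089

12.81%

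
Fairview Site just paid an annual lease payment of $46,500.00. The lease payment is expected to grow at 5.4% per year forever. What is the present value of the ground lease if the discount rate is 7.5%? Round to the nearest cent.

D₁ = D₀ × (1 + g) = $46,500.00 × 1.054 = $49,011.0000
Growing perpetuity: P = D₁ / (r − g) = $49,011.0000 / (0.075 − 0.054) = $2,333,857.14

$2333857.14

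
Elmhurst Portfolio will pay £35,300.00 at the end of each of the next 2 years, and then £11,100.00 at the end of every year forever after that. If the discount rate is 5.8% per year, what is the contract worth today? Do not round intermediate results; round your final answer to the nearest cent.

£235872.08

PV of 2-year annuity: £35,300.00 × [1 − (1+0.058)^−2] / 0.058 = 64900.60427
Perpetuity value at year 2: £11,100.00 / 0.058 = 191379.31034
PV of perpetuity: 191379.31034 / (1+0.058)^2 = 170971.47161
Total PV = 64900.60427 + 170971.47161 = 235872.07588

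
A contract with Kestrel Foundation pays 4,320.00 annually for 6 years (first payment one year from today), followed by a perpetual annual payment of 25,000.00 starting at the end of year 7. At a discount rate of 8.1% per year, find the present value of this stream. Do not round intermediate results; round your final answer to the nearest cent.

213330.15

PV of 6-year annuity: 4,320.00 × [1 − (1+0.081)^−6] / 0.081 = 19910.39988
Perpetuity value at year 6: 25,000.00 / 0.081 = 308641.97531
PV of perpetuity: 308641.97531 / (1+0.081)^6 = 193419.75377
Total PV = 19910.39988 + 193419.75377 = 213330.15365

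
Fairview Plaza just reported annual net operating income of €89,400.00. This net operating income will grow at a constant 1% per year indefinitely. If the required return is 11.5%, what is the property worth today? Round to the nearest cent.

€859942.86

D₁ = D₀ × (1 + g) = €89,400.00 × 1.01 = €90,294.0000
Growing perpetuity: P = D₁ / (r − g) = €90,294.0000 / (0.115 − 0.01) = €859,942.86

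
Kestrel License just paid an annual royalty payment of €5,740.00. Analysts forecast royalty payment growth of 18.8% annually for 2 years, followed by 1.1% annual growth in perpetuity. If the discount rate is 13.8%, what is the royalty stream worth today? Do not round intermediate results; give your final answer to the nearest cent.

D_1 = 6819.12000
D_2 = 8101.11456
Terminal value at year 2: TV = D_2×(1+g_2)/(r−g_2) = 8190.22682/0.127 = 64489.97496
P_0 = D_1/(1+r)^1 + D_2/(1+r)^2 + TV/(1+r)^2
    = 5992.19684 + 6255.47438 + 49797.51650 = 62045.18772

€62045.19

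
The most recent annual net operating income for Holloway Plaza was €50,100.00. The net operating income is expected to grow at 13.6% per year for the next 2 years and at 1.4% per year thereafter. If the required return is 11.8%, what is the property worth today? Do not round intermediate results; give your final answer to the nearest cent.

D_1 = 56913.60000
D_2 = 64653.84960
Terminal value at year 2: TV = D_2×(1+g_2)/(r−g_2) = 65559.00349/0.104 = 630375.03360
P_0 = D_1/(1+r)^1 + D_2/(1+r)^2 + TV/(1+r)^2
    = 50906.61896 + 51726.22463 + 504330.69019 = 606963.53378

€606963.53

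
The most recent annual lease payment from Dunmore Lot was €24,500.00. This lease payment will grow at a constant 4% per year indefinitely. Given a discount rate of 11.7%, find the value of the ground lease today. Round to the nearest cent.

€330909.09

D₁ = D₀ × (1 + g) = €24,500.00 × 1.04 = €25,480.0000
Growing perpetuity: P = D₁ / (r − g) = €25,480.0000 / (0.117 − 0.04) = €330,909.09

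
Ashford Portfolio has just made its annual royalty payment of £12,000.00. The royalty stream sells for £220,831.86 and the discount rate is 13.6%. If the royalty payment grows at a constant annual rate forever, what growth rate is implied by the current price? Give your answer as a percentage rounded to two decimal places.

7.75%

P = D₀(1+g)/(r−g) ⇒ P(r−g) = D₀(1+g) ⇒ g(P+D₀) = P·r − D₀
g = (P·r − D₀)/(P + D₀) = (£220,831.86×0.136 − £12,000.00) / (£220,831.86 + £12,000.00) = 0.077451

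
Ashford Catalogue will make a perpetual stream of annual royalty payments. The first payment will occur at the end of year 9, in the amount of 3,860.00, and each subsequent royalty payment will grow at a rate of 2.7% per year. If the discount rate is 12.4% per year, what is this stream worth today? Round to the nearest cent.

15620.15

Value at end of year 8: C₁ / (r − g) = 3,860.00 / (0.124 − 0.027) = 39,793.8144
Discount to today: PV = 39,793.8144 / (1 + 0.124)^8 = 39,793.8144 / 2.547596 = 15,620.15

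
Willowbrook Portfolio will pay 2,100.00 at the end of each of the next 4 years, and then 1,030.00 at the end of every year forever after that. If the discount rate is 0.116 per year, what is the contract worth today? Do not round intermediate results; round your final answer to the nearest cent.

PV of 4-year annuity: 2,100.00 × [1 − (1+0.116)^−4] / 0.116 = 6432.54346
Perpetuity value at year 4: 1,030.00 / 0.116 = 8879.31034
PV of perpetuity: 8879.31034 / (1+0.116)^4 = 5724.30093
Total PV = 6432.54346 + 5724.30093 = 12156.84439

12156.84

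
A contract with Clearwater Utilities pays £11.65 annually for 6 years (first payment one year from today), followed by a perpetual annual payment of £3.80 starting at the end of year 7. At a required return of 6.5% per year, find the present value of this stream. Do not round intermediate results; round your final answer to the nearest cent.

£96.46

PV of 6-year annuity: £11.65 × [1 − (1+0.065)^−6] / 0.065 = 56.39781
Perpetuity value at year 6: £3.80 / 0.065 = 58.46154
PV of perpetuity: 58.46154 / (1+0.065)^6 = 40.06569
Total PV = 56.39781 + 40.06569 = 96.46349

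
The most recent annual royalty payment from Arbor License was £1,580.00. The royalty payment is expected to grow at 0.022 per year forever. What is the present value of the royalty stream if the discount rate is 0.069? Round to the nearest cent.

£34356.60

D₁ = D₀ × (1 + g) = £1,580.00 × 1.022 = £1,614.7600
Growing perpetuity: P = D₁ / (r − g) = £1,614.7600 / (0.069 − 0.022) = £34,356.60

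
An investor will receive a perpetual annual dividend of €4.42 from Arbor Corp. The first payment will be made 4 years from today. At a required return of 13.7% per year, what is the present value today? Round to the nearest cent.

€21.95

Value at end of year 3: C / r = €4.42 / 0.137 = €32.2628
Discount to today: PV = €32.2628 / (1 + 0.137)^3 = €32.2628 / 1.469878 = €21.95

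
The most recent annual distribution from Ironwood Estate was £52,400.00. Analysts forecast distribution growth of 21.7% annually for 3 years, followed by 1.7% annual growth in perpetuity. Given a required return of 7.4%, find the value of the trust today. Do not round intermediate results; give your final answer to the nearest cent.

D_1 = 63770.80000
D_2 = 77609.06360
D_3 = 94450.23040
Terminal value at year 3: TV = D_3×(1+g_2)/(r−g_2) = 96055.88432/0.057 = 1685190.95295
P_0 = D_1/(1+r)^1 + D_2/(1+r)^2 + D_3/(1+r)^3 + TV/(1+r)^3
    = 59376.90875 + 67282.77277 + 76241.27976 + 1360304.93879 = 1563205.90007

£1563205.90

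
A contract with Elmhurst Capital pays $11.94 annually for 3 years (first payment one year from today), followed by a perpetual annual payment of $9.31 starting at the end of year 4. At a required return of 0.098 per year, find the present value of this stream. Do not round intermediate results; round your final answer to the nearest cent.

$101.56

PV of 3-year annuity: $11.94 × [1 − (1+0.098)^−3] / 0.098 = 29.79787
Perpetuity value at year 3: $9.31 / 0.098 = 95.00000
PV of perpetuity: 95.00000 / (1+0.098)^3 = 71.76564
Total PV = 29.79787 + 71.76564 = 101.56352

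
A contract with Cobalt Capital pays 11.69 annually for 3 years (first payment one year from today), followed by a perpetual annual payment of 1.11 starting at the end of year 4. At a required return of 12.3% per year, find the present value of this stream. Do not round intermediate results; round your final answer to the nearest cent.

PV of 3-year annuity: 11.69 × [1 − (1+0.123)^−3] / 0.123 = 27.93329
Perpetuity value at year 3: 1.11 / 0.123 = 9.02439
PV of perpetuity: 9.02439 / (1+0.123)^3 = 6.37204
Total PV = 27.93329 + 6.37204 = 34.30534

34.31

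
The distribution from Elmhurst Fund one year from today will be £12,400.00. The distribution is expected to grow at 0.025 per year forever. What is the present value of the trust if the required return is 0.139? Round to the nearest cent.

£108771.93

Growing perpetuity: P = D₁ / (r − g) = £12,400.0000 / (0.139 − 0.025) = £108,771.93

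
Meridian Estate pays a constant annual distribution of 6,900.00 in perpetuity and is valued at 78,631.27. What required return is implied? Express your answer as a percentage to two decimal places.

8.78%

P = C/r ⇒ r = C/P = 6,900.00/78,631.27 = 0.087751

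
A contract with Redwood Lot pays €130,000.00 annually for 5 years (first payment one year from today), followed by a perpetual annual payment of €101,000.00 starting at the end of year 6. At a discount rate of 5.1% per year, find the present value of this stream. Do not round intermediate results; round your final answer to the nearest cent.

PV of 5-year annuity: €130,000.00 × [1 − (1+0.051)^−5] / 0.051 = 561279.52181
Perpetuity value at year 5: €101,000.00 / 0.051 = 1980392.15686
PV of perpetuity: 1980392.15686 / (1+0.051)^5 = 1544321.14377
Total PV = 561279.52181 + 1544321.14377 = 2105600.66557

€2105600.67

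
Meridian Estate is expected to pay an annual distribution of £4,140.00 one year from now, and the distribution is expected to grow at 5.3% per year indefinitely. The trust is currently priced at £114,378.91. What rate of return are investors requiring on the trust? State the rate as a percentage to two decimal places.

P = D₁/(r − g) ⇒ r = D₁/P + g = £4,140.0000/£114,378.91 + 0.053 = 0.036195 + 0.053 = 0.089195

8.92%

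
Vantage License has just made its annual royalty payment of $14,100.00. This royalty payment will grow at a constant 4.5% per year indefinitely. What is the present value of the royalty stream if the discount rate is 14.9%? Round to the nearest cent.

D₁ = D₀ × (1 + g) = $14,100.00 × 1.045 = $14,734.5000
Growing perpetuity: P = D₁ / (r − g) = $14,734.5000 / (0.149 − 0.045) = $141,677.88

$141677.88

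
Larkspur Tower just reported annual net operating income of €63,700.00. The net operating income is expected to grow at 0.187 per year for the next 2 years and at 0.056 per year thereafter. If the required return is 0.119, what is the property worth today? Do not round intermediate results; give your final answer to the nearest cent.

D_1 = 75611.90000
D_2 = 89751.32530
Terminal value at year 2: TV = D_2×(1+g_2)/(r−g_2) = 94777.39952/0.063 = 1504403.16693
P_0 = D_1/(1+r)^1 + D_2/(1+r)^2 + TV/(1+r)^2
    = 67570.95621 + 71677.14479 + 1201445.47461 = 1340693.57561

€1340693.58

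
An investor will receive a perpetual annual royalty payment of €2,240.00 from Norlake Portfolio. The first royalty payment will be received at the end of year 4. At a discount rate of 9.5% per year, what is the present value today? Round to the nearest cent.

Value at end of year 3: C / r = €2,240.00 / 0.095 = €23,578.9474
Discount to today: PV = €23,578.9474 / (1 + 0.095)^3 = €23,578.9474 / 1.312932 = €17,959.00

€17959.00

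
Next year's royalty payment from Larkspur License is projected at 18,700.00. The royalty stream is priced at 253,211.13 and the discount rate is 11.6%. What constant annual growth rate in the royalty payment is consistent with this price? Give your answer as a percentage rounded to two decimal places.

4.21%

P = D₁/(r−g) ⇒ g = r − D₁/P = 0.116 − 18,700.00/253,211.13 = 0.042149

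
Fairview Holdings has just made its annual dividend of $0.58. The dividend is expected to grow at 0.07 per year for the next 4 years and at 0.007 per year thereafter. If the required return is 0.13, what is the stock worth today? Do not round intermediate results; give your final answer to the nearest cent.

$5.85

D_1 = 0.62060
D_2 = 0.66404
D_3 = 0.71052
D_4 = 0.76026
Terminal value at year 4: TV = D_4×(1+g_2)/(r−g_2) = 0.76558/0.123 = 6.22426
P_0 = D_1/(1+r)^1 + D_2/(1+r)^2 + D_3/(1+r)^3 + D_4/(1+r)^4 + TV/(1+r)^4
    = 0.54920 + 0.52004 + 0.49243 + 0.46628 + 3.81745 = 5.84541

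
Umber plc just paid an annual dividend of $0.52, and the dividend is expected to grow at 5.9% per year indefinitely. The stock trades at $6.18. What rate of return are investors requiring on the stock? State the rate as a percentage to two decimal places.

14.81%

D₁ = $0.52 × 1.059 = $0.5507
P = D₁/(r − g) ⇒ r = D₁/P + g = $0.5507/$6.18 + 0.059 = 0.089107 + 0.059 = 0.148107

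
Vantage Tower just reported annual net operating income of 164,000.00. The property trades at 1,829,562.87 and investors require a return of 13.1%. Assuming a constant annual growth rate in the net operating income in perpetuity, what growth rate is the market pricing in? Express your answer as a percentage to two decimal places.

P = D₀(1+g)/(r−g) ⇒ P(r−g) = D₀(1+g) ⇒ g(P+D₀) = P·r − D₀
g = (P·r − D₀)/(P + D₀) = (1,829,562.87×0.131 − 164,000.00) / (1,829,562.87 + 164,000.00) = 0.037959

3.80%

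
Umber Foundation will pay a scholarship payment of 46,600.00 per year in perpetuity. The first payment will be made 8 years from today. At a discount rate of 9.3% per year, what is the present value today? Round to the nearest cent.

Value at end of year 7: C / r = 46,600.00 / 0.093 = 501,075.2688
Discount to today: PV = 501,075.2688 / (1 + 0.093)^7 = 501,075.2688 / 1.863550 = 268,882.06

268882.06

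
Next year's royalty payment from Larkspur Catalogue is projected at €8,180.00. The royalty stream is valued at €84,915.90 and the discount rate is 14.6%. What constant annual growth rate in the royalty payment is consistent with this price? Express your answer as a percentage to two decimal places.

4.97%

P = D₁/(r−g) ⇒ g = r − D₁/P = 0.146 − €8,180.00/€84,915.90 = 0.049669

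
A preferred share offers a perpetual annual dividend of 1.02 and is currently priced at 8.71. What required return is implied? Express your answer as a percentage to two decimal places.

11.71%

P = C/r ⇒ r = C/P = 1.02/8.71 = 0.117107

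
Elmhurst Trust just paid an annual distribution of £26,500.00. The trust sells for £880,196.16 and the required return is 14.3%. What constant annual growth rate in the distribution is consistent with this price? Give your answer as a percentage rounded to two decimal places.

10.96%

P = D₀(1+g)/(r−g) ⇒ P(r−g) = D₀(1+g) ⇒ g(P+D₀) = P·r − D₀
g = (P·r − D₀)/(P + D₀) = (£880,196.16×0.143 − £26,500.00) / (£880,196.16 + £26,500.00) = 0.109594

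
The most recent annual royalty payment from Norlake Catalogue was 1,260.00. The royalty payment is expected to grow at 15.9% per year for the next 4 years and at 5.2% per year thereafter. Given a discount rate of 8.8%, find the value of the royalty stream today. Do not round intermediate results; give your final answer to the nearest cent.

53331.17

D_1 = 1460.34000
D_2 = 1692.53406
D_3 = 1961.64698
D_4 = 2273.54884
Terminal value at year 4: TV = D_4×(1+g_2)/(r−g_2) = 2391.77338/0.036 = 66438.14957
P_0 = D_1/(1+r)^1 + D_2/(1+r)^2 + D_3/(1+r)^3 + D_4/(1+r)^4 + TV/(1+r)^4
    = 1342.22426 + 1429.81427 + 1523.12016 + 1622.51495 + 47413.49247 = 53331.16612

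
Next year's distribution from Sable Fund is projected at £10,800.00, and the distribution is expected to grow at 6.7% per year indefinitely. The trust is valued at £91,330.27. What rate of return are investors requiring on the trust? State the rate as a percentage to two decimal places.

P = D₁/(r − g) ⇒ r = D₁/P + g = £10,800.0000/£91,330.27 + 0.067 = 0.118252 + 0.067 = 0.185252

18.53%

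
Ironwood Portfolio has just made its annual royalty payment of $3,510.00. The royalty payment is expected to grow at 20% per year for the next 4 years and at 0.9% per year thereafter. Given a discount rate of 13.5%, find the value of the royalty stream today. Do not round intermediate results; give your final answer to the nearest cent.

D_1 = 4212.00000
D_2 = 5054.40000
D_3 = 6065.28000
D_4 = 7278.33600
Terminal value at year 4: TV = D_4×(1+g_2)/(r−g_2) = 7343.84102/0.126 = 58284.45257
P_0 = D_1/(1+r)^1 + D_2/(1+r)^2 + D_3/(1+r)^3 + D_4/(1+r)^4 + TV/(1+r)^4
    = 3711.01322 + 3923.53820 + 4148.23422 + 4385.79830 + 35121.19430 = 51289.77823

$51289.78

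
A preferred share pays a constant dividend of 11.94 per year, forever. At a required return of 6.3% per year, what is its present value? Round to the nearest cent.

189.52

Level perpetuity: PV = C / r = 11.94 / 0.063 = 189.52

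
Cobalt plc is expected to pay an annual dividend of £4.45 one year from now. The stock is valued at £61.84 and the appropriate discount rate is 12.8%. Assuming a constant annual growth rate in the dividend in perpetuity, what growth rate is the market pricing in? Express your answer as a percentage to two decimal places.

P = D₁/(r−g) ⇒ g = r − D₁/P = 0.128 − £4.45/£61.84 = 0.056040

5.60%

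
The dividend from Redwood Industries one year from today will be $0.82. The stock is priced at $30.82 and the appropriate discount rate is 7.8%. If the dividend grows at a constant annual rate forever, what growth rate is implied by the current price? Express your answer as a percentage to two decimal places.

P = D₁/(r−g) ⇒ g = r − D₁/P = 0.078 − $0.82/$30.82 = 0.051394

5.14%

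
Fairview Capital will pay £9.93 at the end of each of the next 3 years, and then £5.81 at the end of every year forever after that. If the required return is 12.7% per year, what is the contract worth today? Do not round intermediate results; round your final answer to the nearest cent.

PV of 3-year annuity: £9.93 × [1 − (1+0.127)^−3] / 0.127 = 23.56620
Perpetuity value at year 3: £5.81 / 0.127 = 45.74803
PV of perpetuity: 45.74803 / (1+0.127)^3 = 31.95955
Total PV = 23.56620 + 31.95955 = 55.52575

£55.53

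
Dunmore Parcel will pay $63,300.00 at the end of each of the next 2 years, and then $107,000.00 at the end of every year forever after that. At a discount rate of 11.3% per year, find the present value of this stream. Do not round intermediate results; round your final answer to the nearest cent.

$872362.45

PV of 2-year annuity: $63,300.00 × [1 − (1+0.113)^−2] / 0.113 = 107972.43070
Perpetuity value at year 2: $107,000.00 / 0.113 = 946902.65487
PV of perpetuity: 946902.65487 / (1+0.113)^2 = 764390.01530
Total PV = 107972.43070 + 764390.01530 = 872362.44600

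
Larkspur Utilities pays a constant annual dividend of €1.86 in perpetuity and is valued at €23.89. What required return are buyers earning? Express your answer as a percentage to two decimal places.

7.79%

P = C/r ⇒ r = C/P = €1.86/€23.89 = 0.077857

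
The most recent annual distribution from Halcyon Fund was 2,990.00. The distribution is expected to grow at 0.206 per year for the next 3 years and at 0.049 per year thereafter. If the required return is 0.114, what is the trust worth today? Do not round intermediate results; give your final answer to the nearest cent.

D_1 = 3605.94000
D_2 = 4348.76364
D_3 = 5244.60895
Terminal value at year 3: TV = D_3×(1+g_2)/(r−g_2) = 5501.59479/0.065 = 84639.91982
P_0 = D_1/(1+r)^1 + D_2/(1+r)^2 + D_3/(1+r)^3 + TV/(1+r)^3
    = 3236.92998 + 3504.25275 + 3793.65243 + 61223.71389 = 71758.54905

71758.55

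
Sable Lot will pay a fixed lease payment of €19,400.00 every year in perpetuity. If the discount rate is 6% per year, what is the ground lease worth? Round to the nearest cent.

Level perpetuity: PV = C / r = €19,400.00 / 0.06 = €323,333.33

€323333.33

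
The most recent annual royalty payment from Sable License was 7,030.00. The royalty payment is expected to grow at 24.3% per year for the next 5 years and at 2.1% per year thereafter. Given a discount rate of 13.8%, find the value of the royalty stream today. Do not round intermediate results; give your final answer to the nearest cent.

141538.56

D_1 = 8738.29000
D_2 = 10861.69447
D_3 = 13501.08623
D_4 = 16781.85018
D_5 = 20859.83977
Terminal value at year 5: TV = D_5×(1+g_2)/(r−g_2) = 21297.89641/0.117 = 182033.30263
P_0 = D_1/(1+r)^1 + D_2/(1+r)^2 + D_3/(1+r)^3 + D_4/(1+r)^4 + D_5/(1+r)^5 + TV/(1+r)^5
    = 7678.63796 + 8387.12389 + 9160.97978 + 10006.23715 + 10929.48398 + 95376.09526 = 141538.55803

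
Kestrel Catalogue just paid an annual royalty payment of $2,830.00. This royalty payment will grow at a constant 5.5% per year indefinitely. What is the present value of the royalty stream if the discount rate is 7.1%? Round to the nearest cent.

D₁ = D₀ × (1 + g) = $2,830.00 × 1.055 = $2,985.6500
Growing perpetuity: P = D₁ / (r − g) = $2,985.6500 / (0.071 − 0.055) = $186,603.13

$186603.13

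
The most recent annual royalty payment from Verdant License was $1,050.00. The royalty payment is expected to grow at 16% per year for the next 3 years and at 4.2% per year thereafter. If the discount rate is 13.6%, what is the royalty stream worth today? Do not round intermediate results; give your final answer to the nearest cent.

D_1 = 1218.00000
D_2 = 1412.88000
D_3 = 1638.94080
Terminal value at year 3: TV = D_3×(1+g_2)/(r−g_2) = 1707.77631/0.094 = 18167.83312
P_0 = D_1/(1+r)^1 + D_2/(1+r)^2 + D_3/(1+r)^3 + TV/(1+r)^3
    = 1072.18310 + 1094.83485 + 1117.96517 + 12392.76282 = 15677.74594

$15677.75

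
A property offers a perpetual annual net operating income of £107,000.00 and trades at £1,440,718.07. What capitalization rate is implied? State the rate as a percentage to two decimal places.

7.43%

P = C/r ⇒ r = C/P = £107,000.00/£1,440,718.07 = 0.074269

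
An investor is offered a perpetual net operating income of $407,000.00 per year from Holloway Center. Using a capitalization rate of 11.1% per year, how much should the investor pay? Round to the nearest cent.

$3666666.67

Level perpetuity: PV = C / r = $407,000.00 / 0.111 = $3,666,666.67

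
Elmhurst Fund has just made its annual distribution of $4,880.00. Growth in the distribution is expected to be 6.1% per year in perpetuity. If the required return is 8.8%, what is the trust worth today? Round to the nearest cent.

$191765.93

D₁ = D₀ × (1 + g) = $4,880.00 × 1.061 = $5,177.6800
Growing perpetuity: P = D₁ / (r − g) = $5,177.6800 / (0.088 − 0.061) = $191,765.93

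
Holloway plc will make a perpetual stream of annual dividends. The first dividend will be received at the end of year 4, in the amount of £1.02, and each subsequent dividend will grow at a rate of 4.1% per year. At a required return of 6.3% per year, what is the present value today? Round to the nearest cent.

£38.60

Value at end of year 3: C₁ / (r − g) = £1.02 / (0.063 − 0.041) = £46.3636
Discount to today: PV = £46.3636 / (1 + 0.063)^3 = £46.3636 / 1.201157 = £38.60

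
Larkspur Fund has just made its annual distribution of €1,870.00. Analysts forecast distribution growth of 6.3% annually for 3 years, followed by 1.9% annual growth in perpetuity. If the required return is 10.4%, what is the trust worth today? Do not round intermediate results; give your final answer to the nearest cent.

D_1 = 1987.81000
D_2 = 2113.04203
D_3 = 2246.16368
Terminal value at year 3: TV = D_3×(1+g_2)/(r−g_2) = 2288.84079/0.085 = 26927.53868
P_0 = D_1/(1+r)^1 + D_2/(1+r)^2 + D_3/(1+r)^3 + TV/(1+r)^3
    = 1800.55254 + 1733.68419 + 1669.29918 + 20011.95134 = 25215.48725

€25215.49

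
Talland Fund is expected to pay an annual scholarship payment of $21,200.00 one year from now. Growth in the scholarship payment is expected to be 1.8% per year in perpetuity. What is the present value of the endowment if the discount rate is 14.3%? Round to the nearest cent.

$169600.00

Growing perpetuity: P = D₁ / (r − g) = $21,200.0000 / (0.143 − 0.018) = $169,600.00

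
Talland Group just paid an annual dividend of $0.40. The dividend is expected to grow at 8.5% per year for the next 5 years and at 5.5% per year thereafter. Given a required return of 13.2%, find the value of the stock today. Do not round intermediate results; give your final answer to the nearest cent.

D_1 = 0.43400
D_2 = 0.47089
D_3 = 0.51092
D_4 = 0.55434
D_5 = 0.60146
Terminal value at year 5: TV = D_5×(1+g_2)/(r−g_2) = 0.63454/0.077 = 8.24082
P_0 = D_1/(1+r)^1 + D_2/(1+r)^2 + D_3/(1+r)^3 + D_4/(1+r)^4 + D_5/(1+r)^5 + TV/(1+r)^5
    = 0.38339 + 0.36747 + 0.35222 + 0.33759 + 0.32358 + 4.43341 = 6.19767

$6.20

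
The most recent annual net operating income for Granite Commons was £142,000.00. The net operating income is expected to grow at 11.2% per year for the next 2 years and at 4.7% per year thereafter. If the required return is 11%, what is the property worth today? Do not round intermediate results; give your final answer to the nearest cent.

£2653184.61

D_1 = 157904.00000
D_2 = 175589.24800
Terminal value at year 2: TV = D_2×(1+g_2)/(r−g_2) = 183841.94266/0.063 = 2918126.07390
P_0 = D_1/(1+r)^1 + D_2/(1+r)^2 + TV/(1+r)^2
    = 142255.85586 + 142512.17271 + 2368416.58462 = 2653184.61318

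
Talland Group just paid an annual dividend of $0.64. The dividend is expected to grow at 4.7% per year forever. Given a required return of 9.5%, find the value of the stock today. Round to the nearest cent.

D₁ = D₀ × (1 + g) = $0.64 × 1.047 = $0.6701
Growing perpetuity: P = D₁ / (r − g) = $0.6701 / (0.095 − 0.047) = $13.96

$13.96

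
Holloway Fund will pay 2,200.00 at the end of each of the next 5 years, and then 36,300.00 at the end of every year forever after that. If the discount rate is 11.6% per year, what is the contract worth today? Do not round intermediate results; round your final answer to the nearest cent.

188780.27

PV of 5-year annuity: 2,200.00 × [1 − (1+0.116)^−5] / 0.116 = 8009.72675
Perpetuity value at year 5: 36,300.00 / 0.116 = 312931.03448
PV of perpetuity: 312931.03448 / (1+0.116)^5 = 180770.54310
Total PV = 8009.72675 + 180770.54310 = 188780.26985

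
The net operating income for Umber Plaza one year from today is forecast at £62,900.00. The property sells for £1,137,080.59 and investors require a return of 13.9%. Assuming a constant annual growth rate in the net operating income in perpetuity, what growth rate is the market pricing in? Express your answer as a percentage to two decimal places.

8.37%

P = D₁/(r−g) ⇒ g = r − D₁/P = 0.139 − £62,900.00/£1,137,080.59 = 0.083683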